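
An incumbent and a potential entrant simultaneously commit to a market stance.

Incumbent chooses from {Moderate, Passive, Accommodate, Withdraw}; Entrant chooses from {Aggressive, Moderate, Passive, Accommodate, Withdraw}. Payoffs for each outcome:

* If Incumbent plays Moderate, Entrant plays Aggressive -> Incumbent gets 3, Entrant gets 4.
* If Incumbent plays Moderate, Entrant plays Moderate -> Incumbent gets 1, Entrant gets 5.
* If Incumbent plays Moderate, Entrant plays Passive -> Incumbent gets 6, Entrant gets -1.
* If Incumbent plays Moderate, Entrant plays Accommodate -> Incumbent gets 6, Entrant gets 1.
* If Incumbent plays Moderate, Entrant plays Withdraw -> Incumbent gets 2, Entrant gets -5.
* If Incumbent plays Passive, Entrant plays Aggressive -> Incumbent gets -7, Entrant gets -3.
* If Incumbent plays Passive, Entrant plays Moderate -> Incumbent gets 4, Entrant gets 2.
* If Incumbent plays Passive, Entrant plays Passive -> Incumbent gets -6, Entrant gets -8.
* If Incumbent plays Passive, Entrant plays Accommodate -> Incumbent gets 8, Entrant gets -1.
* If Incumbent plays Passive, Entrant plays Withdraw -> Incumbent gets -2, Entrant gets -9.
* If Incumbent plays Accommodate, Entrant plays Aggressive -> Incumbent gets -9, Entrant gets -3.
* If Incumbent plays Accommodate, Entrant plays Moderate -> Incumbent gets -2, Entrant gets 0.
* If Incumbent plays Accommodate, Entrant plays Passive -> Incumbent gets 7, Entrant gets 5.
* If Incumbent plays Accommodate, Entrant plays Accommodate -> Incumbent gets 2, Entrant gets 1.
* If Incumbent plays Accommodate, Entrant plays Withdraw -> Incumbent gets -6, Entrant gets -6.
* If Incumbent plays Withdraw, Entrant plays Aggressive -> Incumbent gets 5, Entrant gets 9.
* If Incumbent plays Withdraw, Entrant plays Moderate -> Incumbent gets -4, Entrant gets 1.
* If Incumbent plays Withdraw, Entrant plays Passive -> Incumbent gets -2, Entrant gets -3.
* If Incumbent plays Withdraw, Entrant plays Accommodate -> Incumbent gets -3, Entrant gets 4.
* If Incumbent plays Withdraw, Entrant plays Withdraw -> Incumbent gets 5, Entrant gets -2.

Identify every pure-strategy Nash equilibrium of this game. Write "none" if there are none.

(Passive, Moderate); (Accommodate, Passive); (Withdraw, Aggressive)

For each player, find the best response to each opponent profile; mutual best responses are the pure NE.
Incumbent against Aggressive: payoffs 3, -7, -9, 5 → best response Withdraw.
Incumbent against Moderate: payoffs 1, 4, -2, -4 → best response Passive.
Incumbent against Passive: payoffs 6, -6, 7, -2 → best response Accommodate.
Incumbent against Accommodate: payoffs 6, 8, 2, -3 → best response Passive.
Incumbent against Withdraw: payoffs 2, -2, -6, 5 → best response Withdraw.
Entrant against Moderate: payoffs 4, 5, -1, 1, -5 → best response Moderate.
Entrant against Passive: payoffs -3, 2, -8, -1, -9 → best response Moderate.
Entrant against Accommodate: payoffs -3, 0, 5, 1, -6 → best response Passive.
Entrant against Withdraw: payoffs 9, 1, -3, 4, -2 → best response Aggressive.
Mutual best responses: (Passive, Moderate); (Accommodate, Passive); (Withdraw, Aggressive).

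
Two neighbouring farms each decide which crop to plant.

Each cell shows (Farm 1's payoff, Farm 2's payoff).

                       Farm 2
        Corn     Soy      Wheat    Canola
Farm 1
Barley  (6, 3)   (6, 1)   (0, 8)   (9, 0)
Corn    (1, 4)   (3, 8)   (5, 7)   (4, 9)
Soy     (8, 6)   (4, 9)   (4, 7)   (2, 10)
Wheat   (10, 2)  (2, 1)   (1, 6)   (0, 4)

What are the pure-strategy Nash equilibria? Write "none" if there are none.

This game has no pure Nash equilibrium.

(Barley, Corn): Farm 1 can switch to Soy (6 → 8). Not NE.
(Barley, Soy): Farm 2 can switch to Corn (1 → 3). Not NE.
(Barley, Wheat): Farm 1 can switch to Corn (0 → 5). Not NE.
(Barley, Canola): Farm 2 can switch to Corn (0 → 3). Not NE.
(Corn, Corn): Farm 1 can switch to Barley (1 → 6). Not NE.
(Corn, Soy): Farm 1 can switch to Barley (3 → 6). Not NE.
(Corn, Wheat): Farm 2 can switch to Soy (7 → 8). Not NE.
(Corn, Canola): Farm 1 can switch to Barley (4 → 9). Not NE.
(The remaining 8 profiles each have a profitable deviation by the same check.)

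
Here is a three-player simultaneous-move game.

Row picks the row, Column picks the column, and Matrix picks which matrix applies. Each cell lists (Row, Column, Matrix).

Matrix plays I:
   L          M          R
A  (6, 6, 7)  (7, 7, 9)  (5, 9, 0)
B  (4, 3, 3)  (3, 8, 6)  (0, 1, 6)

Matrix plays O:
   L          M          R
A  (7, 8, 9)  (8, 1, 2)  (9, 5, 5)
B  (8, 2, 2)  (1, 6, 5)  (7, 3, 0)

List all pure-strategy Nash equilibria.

No pure-strategy Nash equilibrium.

For each strategy profile, look for a profitable unilateral deviation.
(A, L, I): Column can switch to M (6 → 7). Not NE.
(A, L, O): Row can switch to B (7 → 8). Not NE.
(A, M, I): Column can switch to R (7 → 9). Not NE.
(A, M, O): Column can switch to L (1 → 8). Not NE.
(A, R, I): Matrix can switch to O (0 → 5). Not NE.
(A, R, O): Column can switch to L (5 → 8). Not NE.
(The remaining 6 profiles each have a profitable deviation by the same check.)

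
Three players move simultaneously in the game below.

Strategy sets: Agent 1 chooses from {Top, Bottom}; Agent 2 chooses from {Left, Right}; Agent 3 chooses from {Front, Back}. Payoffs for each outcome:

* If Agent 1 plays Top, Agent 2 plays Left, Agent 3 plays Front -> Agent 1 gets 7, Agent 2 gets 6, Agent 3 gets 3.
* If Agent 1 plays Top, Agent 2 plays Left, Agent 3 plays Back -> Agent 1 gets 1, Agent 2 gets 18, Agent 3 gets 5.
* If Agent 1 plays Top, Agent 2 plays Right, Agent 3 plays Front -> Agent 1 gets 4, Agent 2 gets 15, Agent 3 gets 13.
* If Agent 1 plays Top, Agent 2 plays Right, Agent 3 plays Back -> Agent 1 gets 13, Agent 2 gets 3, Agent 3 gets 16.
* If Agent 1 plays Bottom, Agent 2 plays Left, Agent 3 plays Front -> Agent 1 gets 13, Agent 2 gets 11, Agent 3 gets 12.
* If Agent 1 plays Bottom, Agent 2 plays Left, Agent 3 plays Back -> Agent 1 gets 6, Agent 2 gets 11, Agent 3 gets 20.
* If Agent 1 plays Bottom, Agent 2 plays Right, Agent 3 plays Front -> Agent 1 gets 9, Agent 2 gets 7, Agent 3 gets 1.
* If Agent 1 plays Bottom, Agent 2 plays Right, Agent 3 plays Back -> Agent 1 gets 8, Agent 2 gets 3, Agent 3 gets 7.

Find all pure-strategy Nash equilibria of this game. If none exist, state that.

Agent 1 against (Left, Front): payoffs 7, 13 → best response Bottom.
Agent 1 against (Left, Back): payoffs 1, 6 → best response Bottom.
Agent 1 against (Right, Front): payoffs 4, 9 → best response Bottom.
Agent 1 against (Right, Back): payoffs 13, 8 → best response Top.
Agent 2 against (Top, Front): payoffs 6, 15 → best response Right.
Agent 2 against (Top, Back): payoffs 18, 3 → best response Left.
Agent 2 against (Bottom, Front): payoffs 11, 7 → best response Left.
Agent 2 against (Bottom, Back): payoffs 11, 3 → best response Left.
Agent 3 against (Top, Left): payoffs 3, 5 → best response Back.
Agent 3 against (Top, Right): payoffs 13, 16 → best response Back.
Agent 3 against (Bottom, Left): payoffs 12, 20 → best response Back.
Agent 3 against (Bottom, Right): payoffs 1, 7 → best response Back.
Mutual best responses: (Bottom, Left, Back).

The unique pure-strategy Nash equilibrium is (Bottom, Left, Back).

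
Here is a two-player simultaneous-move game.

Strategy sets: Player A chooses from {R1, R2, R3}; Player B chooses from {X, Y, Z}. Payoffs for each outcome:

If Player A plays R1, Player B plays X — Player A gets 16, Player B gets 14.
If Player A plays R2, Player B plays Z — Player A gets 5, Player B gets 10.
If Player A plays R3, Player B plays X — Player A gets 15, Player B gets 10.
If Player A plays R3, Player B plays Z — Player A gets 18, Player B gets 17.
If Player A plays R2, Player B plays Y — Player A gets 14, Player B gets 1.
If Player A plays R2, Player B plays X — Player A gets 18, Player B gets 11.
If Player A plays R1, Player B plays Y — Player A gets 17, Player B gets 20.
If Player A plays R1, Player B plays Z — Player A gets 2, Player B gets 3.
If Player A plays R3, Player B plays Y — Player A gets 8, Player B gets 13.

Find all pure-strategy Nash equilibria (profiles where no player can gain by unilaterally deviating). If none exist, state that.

Pure-strategy Nash equilibria: (R1, Y), (R2, X), (R3, Z)

(R1, X): Player A can switch to R2 (16 → 18). Not NE.
(R1, Y): Player A gets 17, best alternative 14; Player B gets 20, best alternative 14. No profitable deviation — NE.
(R1, Z): Player A can switch to R2 (2 → 5). Not NE.
(R2, X): Player A gets 18, best alternative 16; Player B gets 11, best alternative 10. No profitable deviation — NE.
(R2, Y): Player A can switch to R1 (14 → 17). Not NE.
(R2, Z): Player A can switch to R3 (5 → 18). Not NE.
(R3, X): Player A can switch to R1 (15 → 16). Not NE.
(R3, Y): Player A can switch to R1 (8 → 17). Not NE.
(R3, Z): Player A gets 18, best alternative 5; Player B gets 17, best alternative 13. No profitable deviation — NE.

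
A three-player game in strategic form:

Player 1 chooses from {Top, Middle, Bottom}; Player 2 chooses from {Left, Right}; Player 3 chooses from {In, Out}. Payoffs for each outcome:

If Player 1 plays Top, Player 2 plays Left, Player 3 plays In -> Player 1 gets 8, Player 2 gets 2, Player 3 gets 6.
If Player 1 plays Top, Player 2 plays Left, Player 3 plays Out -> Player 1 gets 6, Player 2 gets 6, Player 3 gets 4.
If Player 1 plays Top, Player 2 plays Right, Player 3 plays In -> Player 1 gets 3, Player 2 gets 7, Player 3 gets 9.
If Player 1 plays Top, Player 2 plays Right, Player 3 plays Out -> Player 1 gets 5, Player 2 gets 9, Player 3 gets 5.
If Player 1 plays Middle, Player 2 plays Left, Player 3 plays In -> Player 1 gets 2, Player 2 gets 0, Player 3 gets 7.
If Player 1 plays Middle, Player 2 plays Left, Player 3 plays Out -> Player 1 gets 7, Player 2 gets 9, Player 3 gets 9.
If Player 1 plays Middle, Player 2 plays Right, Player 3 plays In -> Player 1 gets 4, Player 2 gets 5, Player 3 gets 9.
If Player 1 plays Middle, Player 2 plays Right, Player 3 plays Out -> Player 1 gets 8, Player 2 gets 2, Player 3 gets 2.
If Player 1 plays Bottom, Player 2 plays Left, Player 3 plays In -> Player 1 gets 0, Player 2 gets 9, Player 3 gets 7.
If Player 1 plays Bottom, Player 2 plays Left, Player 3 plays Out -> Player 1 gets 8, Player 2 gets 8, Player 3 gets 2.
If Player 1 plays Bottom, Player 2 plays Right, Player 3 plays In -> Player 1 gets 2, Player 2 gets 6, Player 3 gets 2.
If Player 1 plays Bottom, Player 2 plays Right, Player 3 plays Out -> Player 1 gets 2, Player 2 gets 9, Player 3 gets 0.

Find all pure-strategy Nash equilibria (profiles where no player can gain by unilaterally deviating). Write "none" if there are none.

Pure NE: (Middle, Right, In)

Check each profile: it is a Nash equilibrium iff no player can strictly gain by switching unilaterally.
(Top, Left, In): Player 2 can switch to Right (2 → 7). Not NE.
(Top, Left, Out): Player 1 can switch to Middle (6 → 7). Not NE.
(Top, Right, In): Player 1 can switch to Middle (3 → 4). Not NE.
(Top, Right, Out): Player 1 can switch to Middle (5 → 8). Not NE.
(Middle, Left, In): Player 1 can switch to Top (2 → 8). Not NE.
(Middle, Left, Out): Player 1 can switch to Bottom (7 → 8). Not NE.
(Middle, Right, In): Player 1 gets 4, best alternative 3; Player 2 gets 5, best alternative 0; Player 3 gets 9, best alternative 2. No profitable deviation — NE.
(Middle, Right, Out): Player 2 can switch to Left (2 → 9). Not NE.
(Bottom, Left, In): Player 1 can switch to Top (0 → 8). Not NE.
(Bottom, Left, Out): Player 2 can switch to Right (8 → 9). Not NE.
(Bottom, Right, In): Player 1 can switch to Top (2 → 3). Not NE.
(The remaining 1 profile has a profitable deviation by the same check.)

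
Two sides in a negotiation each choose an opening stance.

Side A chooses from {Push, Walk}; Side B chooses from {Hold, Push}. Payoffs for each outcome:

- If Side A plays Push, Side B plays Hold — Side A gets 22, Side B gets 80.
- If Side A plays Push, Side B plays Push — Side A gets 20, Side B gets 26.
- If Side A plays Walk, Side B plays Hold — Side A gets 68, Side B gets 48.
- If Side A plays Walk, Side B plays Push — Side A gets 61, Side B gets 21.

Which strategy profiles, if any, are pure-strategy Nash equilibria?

The unique pure-strategy Nash equilibrium is (Walk, Hold).

Side A against Hold: payoffs 22, 68 → best response Walk.
Side A against Push: payoffs 20, 61 → best response Walk.
Side B against Push: payoffs 80, 26 → best response Hold.
Side B against Walk: payoffs 48, 21 → best response Hold.
Mutual best responses: (Walk, Hold).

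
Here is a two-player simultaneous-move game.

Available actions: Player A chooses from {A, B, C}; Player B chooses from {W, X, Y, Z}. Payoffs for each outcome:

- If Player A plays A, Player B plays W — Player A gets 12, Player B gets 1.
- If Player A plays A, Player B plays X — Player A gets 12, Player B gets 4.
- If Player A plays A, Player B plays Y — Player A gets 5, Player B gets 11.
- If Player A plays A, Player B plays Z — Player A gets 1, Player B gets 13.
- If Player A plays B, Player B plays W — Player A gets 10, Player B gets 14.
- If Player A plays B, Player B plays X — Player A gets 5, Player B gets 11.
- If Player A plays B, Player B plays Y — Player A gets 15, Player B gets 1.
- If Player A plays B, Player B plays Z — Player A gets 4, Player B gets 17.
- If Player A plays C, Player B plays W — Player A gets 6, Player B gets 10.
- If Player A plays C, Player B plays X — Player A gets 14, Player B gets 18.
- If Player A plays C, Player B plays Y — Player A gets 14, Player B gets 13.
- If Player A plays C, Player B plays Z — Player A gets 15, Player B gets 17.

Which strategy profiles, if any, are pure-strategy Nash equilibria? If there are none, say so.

The unique pure-strategy Nash equilibrium is (C, X).

(A, W): Player B can switch to X (1 → 4). Not NE.
(A, X): Player A can switch to C (12 → 14). Not NE.
(A, Y): Player A can switch to B (5 → 15). Not NE.
(A, Z): Player A can switch to B (1 → 4). Not NE.
(B, W): Player A can switch to A (10 → 12). Not NE.
(B, X): Player A can switch to A (5 → 12). Not NE.
(B, Y): Player B can switch to W (1 → 14). Not NE.
(B, Z): Player A can switch to C (4 → 15). Not NE.
(C, W): Player A can switch to A (6 → 12). Not NE.
(C, X): Player A gets 14, best alternative 12; Player B gets 18, best alternative 17. No profitable deviation — NE.
(C, Y): Player A can switch to B (14 → 15). Not NE.
(The remaining 1 profile has a profitable deviation by the same check.)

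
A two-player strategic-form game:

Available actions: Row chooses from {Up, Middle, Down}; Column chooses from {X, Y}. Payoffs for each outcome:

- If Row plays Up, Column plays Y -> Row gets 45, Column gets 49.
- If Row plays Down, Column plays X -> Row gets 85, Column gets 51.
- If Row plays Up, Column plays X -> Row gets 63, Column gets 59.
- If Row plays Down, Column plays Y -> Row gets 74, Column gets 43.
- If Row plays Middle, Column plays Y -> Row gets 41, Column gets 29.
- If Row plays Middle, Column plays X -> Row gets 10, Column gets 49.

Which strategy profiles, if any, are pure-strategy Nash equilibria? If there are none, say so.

Row against X: payoffs 63, 10, 85 → best response Down.
Row against Y: payoffs 45, 41, 74 → best response Down.
Column against Up: payoffs 59, 49 → best response X.
Column against Middle: payoffs 49, 29 → best response X.
Column against Down: payoffs 51, 43 → best response X.
Mutual best responses: (Down, X).

(Down, X)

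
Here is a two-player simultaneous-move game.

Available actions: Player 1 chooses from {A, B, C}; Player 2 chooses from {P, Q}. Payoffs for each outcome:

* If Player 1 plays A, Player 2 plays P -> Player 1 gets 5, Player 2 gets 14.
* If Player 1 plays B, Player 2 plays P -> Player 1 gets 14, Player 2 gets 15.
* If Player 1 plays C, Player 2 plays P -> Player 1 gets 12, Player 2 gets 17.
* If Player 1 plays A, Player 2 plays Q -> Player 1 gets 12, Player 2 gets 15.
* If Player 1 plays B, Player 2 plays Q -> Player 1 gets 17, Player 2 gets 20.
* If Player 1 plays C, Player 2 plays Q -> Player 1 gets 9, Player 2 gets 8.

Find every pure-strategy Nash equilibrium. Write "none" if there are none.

The unique pure-strategy Nash equilibrium is (B, Q).

(A, P): Player 1 can switch to B (5 → 14). Not NE.
(A, Q): Player 1 can switch to B (12 → 17). Not NE.
(B, P): Player 2 can switch to Q (15 → 20). Not NE.
(B, Q): Player 1 gets 17, best alternative 12; Player 2 gets 20, best alternative 15. No profitable deviation — NE.
(C, P): Player 1 can switch to B (12 → 14). Not NE.
(C, Q): Player 1 can switch to A (9 → 12). Not NE.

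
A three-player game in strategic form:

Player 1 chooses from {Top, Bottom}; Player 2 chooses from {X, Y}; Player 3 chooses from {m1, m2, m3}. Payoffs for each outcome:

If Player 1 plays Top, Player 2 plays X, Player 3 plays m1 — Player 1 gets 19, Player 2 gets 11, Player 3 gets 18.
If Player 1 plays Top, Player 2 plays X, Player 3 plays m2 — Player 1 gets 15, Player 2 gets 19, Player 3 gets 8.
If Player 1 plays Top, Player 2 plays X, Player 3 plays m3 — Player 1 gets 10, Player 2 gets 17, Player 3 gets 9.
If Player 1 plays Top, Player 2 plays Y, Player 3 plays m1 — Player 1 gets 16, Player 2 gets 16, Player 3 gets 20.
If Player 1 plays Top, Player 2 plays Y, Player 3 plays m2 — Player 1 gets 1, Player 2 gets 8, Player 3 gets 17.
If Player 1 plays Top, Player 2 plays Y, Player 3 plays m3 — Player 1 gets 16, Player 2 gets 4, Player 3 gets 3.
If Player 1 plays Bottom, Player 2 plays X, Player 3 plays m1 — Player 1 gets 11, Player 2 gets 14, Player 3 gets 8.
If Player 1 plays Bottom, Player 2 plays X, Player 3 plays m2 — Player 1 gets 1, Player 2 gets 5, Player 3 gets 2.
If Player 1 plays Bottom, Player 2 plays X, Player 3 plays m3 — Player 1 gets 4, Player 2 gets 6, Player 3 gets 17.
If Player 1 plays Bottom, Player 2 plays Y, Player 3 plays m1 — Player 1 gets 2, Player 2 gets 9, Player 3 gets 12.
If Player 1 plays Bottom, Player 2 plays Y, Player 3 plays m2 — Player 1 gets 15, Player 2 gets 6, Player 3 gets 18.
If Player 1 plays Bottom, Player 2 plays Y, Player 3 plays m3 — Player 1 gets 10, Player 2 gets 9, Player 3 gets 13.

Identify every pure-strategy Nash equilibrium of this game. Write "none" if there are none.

The pure Nash equilibria are (Top, Y, m1) and (Bottom, Y, m2).

For each strategy profile, look for a profitable unilateral deviation.
(Top, X, m1): Player 2 can switch to Y (11 → 16). Not NE.
(Top, X, m2): Player 3 can switch to m1 (8 → 18). Not NE.
(Top, X, m3): Player 3 can switch to m1 (9 → 18). Not NE.
(Top, Y, m1): Player 1 gets 16, best alternative 2; Player 2 gets 16, best alternative 11; Player 3 gets 20, best alternative 17. No profitable deviation — NE.
(Top, Y, m2): Player 1 can switch to Bottom (1 → 15). Not NE.
(Top, Y, m3): Player 2 can switch to X (4 → 17). Not NE.
(Bottom, X, m1): Player 1 can switch to Top (11 → 19). Not NE.
(Bottom, X, m2): Player 1 can switch to Top (1 → 15). Not NE.
(Bottom, X, m3): Player 1 can switch to Top (4 → 10). Not NE.
(Bottom, Y, m1): Player 1 can switch to Top (2 → 16). Not NE.
(Bottom, Y, m2): Player 1 gets 15, best alternative 1; Player 2 gets 6, best alternative 5; Player 3 gets 18, best alternative 13. No profitable deviation — NE.
(Bottom, Y, m3): Player 1 can switch to Top (10 → 16). Not NE.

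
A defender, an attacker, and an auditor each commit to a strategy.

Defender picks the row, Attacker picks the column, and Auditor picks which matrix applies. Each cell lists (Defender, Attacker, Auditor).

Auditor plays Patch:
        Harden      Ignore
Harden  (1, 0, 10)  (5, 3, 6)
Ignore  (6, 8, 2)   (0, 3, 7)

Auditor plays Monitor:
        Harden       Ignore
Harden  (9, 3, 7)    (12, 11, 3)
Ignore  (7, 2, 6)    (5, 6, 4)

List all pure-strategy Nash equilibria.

Defender against (Harden, Patch): payoffs 1, 6 → best response Ignore.
Defender against (Harden, Monitor): payoffs 9, 7 → best response Harden.
Defender against (Ignore, Patch): payoffs 5, 0 → best response Harden.
Defender against (Ignore, Monitor): payoffs 12, 5 → best response Harden.
Attacker against (Harden, Patch): payoffs 0, 3 → best response Ignore.
Attacker against (Harden, Monitor): payoffs 3, 11 → best response Ignore.
Attacker against (Ignore, Patch): payoffs 8, 3 → best response Harden.
Attacker against (Ignore, Monitor): payoffs 2, 6 → best response Ignore.
Auditor against (Harden, Harden): payoffs 10, 7 → best response Patch.
Auditor against (Harden, Ignore): payoffs 6, 3 → best response Patch.
Auditor against (Ignore, Harden): payoffs 2, 6 → best response Monitor.
Auditor against (Ignore, Ignore): payoffs 7, 4 → best response Patch.
Mutual best responses: (Harden, Ignore, Patch).

Pure NE: (Harden, Ignore, Patch)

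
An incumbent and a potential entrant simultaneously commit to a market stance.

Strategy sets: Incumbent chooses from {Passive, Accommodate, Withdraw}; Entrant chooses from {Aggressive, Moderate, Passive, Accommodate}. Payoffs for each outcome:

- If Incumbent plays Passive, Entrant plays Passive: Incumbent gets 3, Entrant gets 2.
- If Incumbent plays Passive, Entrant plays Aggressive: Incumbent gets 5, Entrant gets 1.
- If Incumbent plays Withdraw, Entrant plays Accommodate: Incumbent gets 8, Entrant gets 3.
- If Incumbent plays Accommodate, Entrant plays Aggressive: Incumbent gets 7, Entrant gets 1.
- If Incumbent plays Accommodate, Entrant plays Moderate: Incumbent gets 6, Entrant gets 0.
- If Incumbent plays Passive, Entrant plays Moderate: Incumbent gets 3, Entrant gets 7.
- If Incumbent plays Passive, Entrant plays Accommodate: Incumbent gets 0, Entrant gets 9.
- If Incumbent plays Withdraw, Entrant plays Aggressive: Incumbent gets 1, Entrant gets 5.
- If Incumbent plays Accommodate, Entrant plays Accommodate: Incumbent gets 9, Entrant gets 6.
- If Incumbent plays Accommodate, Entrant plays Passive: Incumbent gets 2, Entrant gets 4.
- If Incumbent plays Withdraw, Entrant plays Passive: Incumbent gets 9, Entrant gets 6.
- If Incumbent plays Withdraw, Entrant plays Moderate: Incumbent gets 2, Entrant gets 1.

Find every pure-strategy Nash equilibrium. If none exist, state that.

The pure Nash equilibria are (Accommodate, Accommodate); (Withdraw, Passive).

(Passive, Aggressive): Incumbent can switch to Accommodate (5 → 7). Not NE.
(Passive, Moderate): Incumbent can switch to Accommodate (3 → 6). Not NE.
(Passive, Passive): Incumbent can switch to Withdraw (3 → 9). Not NE.
(Passive, Accommodate): Incumbent can switch to Accommodate (0 → 9). Not NE.
(Accommodate, Aggressive): Entrant can switch to Passive (1 → 4). Not NE.
(Accommodate, Moderate): Entrant can switch to Aggressive (0 → 1). Not NE.
(Accommodate, Passive): Incumbent can switch to Passive (2 → 3). Not NE.
(Accommodate, Accommodate): Incumbent gets 9, best alternative 8; Entrant gets 6, best alternative 4. No profitable deviation — NE.
(Withdraw, Aggressive): Incumbent can switch to Passive (1 → 5). Not NE.
(Withdraw, Passive): Incumbent gets 9, best alternative 3; Entrant gets 6, best alternative 5. No profitable deviation — NE.
(The remaining 2 profiles each have a profitable deviation by the same check.)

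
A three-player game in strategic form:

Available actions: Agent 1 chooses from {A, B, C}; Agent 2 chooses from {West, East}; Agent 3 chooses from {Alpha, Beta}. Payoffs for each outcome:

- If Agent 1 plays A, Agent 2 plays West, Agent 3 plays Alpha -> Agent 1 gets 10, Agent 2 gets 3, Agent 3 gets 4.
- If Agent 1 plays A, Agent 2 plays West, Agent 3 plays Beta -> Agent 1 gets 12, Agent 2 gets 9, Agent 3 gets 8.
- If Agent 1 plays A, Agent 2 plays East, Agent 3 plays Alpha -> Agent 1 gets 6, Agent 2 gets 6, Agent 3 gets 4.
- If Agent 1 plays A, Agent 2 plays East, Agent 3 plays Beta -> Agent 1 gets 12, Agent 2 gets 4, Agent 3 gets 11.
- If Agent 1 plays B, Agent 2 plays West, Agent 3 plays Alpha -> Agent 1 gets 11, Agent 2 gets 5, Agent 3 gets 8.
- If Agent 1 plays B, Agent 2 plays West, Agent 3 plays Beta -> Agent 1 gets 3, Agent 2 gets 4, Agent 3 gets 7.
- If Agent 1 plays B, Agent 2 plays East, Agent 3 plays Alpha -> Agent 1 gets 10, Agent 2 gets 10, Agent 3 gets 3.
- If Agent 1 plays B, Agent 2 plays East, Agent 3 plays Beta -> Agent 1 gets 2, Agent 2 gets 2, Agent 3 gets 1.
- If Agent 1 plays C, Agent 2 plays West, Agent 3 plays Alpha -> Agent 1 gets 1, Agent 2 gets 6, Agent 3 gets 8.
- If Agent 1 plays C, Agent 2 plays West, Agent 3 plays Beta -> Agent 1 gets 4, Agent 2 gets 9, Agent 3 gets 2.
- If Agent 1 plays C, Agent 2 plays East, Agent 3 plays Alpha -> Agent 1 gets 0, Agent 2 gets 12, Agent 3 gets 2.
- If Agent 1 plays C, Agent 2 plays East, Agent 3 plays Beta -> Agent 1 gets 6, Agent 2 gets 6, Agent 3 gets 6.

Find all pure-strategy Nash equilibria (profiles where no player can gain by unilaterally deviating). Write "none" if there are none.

(A, West, Beta); (B, East, Alpha)

Check each profile: it is a Nash equilibrium iff no player can strictly gain by switching unilaterally.
(A, West, Alpha): Agent 1 can switch to B (10 → 11). Not NE.
(A, West, Beta): Agent 1 gets 12, best alternative 4; Agent 2 gets 9, best alternative 4; Agent 3 gets 8, best alternative 4. No profitable deviation — NE.
(A, East, Alpha): Agent 1 can switch to B (6 → 10). Not NE.
(A, East, Beta): Agent 2 can switch to West (4 → 9). Not NE.
(B, West, Alpha): Agent 2 can switch to East (5 → 10). Not NE.
(B, West, Beta): Agent 1 can switch to A (3 → 12). Not NE.
(B, East, Alpha): Agent 1 gets 10, best alternative 6; Agent 2 gets 10, best alternative 5; Agent 3 gets 3, best alternative 1. No profitable deviation — NE.
(B, East, Beta): Agent 1 can switch to A (2 → 12). Not NE.
(C, West, Alpha): Agent 1 can switch to A (1 → 10). Not NE.
(C, West, Beta): Agent 1 can switch to A (4 → 12). Not NE.
(C, East, Alpha): Agent 1 can switch to A (0 → 6). Not NE.
(C, East, Beta): Agent 1 can switch to A (6 → 12). Not NE.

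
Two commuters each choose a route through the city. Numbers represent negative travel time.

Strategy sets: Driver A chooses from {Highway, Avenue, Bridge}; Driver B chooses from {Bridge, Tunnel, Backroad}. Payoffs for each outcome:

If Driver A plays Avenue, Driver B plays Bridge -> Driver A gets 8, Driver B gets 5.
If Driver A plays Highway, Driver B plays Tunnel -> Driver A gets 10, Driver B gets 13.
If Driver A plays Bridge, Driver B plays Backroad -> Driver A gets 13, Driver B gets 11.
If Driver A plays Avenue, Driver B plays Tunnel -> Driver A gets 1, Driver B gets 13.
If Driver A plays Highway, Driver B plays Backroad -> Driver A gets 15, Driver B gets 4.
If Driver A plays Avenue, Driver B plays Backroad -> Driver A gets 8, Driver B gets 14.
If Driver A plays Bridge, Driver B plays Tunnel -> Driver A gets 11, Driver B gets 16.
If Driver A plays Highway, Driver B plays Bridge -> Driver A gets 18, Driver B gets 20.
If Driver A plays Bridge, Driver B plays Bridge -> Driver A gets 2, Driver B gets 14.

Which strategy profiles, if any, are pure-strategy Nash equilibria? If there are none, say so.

The pure Nash equilibria are (Highway, Bridge); (Bridge, Tunnel).

For each player, find the best response to each opponent profile; mutual best responses are the pure NE.
Driver A against Bridge: payoffs 18, 8, 2 → best response Highway.
Driver A against Tunnel: payoffs 10, 1, 11 → best response Bridge.
Driver A against Backroad: payoffs 15, 8, 13 → best response Highway.
Driver B against Highway: payoffs 20, 13, 4 → best response Bridge.
Driver B against Avenue: payoffs 5, 13, 14 → best response Backroad.
Driver B against Bridge: payoffs 14, 16, 11 → best response Tunnel.
Mutual best responses: (Highway, Bridge); (Bridge, Tunnel).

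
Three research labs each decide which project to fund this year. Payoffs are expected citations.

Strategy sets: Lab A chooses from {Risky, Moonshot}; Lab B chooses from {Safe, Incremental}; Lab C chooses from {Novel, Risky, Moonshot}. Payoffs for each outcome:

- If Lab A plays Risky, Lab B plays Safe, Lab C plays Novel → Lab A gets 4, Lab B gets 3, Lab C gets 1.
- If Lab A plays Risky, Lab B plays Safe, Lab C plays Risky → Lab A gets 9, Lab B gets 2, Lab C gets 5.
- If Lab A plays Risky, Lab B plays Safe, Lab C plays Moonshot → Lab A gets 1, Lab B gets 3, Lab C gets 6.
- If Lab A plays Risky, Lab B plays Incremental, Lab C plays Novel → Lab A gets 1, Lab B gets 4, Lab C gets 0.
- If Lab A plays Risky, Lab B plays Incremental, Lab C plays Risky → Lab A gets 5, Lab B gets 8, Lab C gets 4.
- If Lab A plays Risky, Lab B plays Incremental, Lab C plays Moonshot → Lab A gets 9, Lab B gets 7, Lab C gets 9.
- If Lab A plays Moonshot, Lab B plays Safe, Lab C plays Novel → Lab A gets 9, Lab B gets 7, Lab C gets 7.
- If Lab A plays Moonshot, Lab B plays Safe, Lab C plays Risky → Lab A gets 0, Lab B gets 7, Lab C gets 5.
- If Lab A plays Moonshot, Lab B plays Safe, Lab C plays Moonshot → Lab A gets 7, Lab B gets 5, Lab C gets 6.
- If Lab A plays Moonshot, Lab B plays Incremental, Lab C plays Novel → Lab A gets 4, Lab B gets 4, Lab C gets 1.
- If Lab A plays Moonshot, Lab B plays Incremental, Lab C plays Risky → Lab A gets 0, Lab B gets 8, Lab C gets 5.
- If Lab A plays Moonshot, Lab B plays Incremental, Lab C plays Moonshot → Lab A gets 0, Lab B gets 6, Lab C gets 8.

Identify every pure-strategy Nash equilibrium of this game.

For each strategy profile, look for a profitable unilateral deviation.
(Risky, Safe, Novel): Lab A can switch to Moonshot (4 → 9). Not NE.
(Risky, Safe, Risky): Lab B can switch to Incremental (2 → 8). Not NE.
(Risky, Safe, Moonshot): Lab A can switch to Moonshot (1 → 7). Not NE.
(Risky, Incremental, Novel): Lab A can switch to Moonshot (1 → 4). Not NE.
(Risky, Incremental, Risky): Lab C can switch to Moonshot (4 → 9). Not NE.
(Risky, Incremental, Moonshot): Lab A gets 9, best alternative 0; Lab B gets 7, best alternative 3; Lab C gets 9, best alternative 4. No profitable deviation — NE.
(Moonshot, Safe, Novel): Lab A gets 9, best alternative 4; Lab B gets 7, best alternative 4; Lab C gets 7, best alternative 6. No profitable deviation — NE.
(Moonshot, Safe, Risky): Lab A can switch to Risky (0 → 9). Not NE.
(Moonshot, Safe, Moonshot): Lab B can switch to Incremental (5 → 6). Not NE.
(Moonshot, Incremental, Novel): Lab B can switch to Safe (4 → 7). Not NE.
(The remaining 2 profiles each have a profitable deviation by the same check.)

The pure Nash equilibria are (Risky, Incremental, Moonshot) and (Moonshot, Safe, Novel).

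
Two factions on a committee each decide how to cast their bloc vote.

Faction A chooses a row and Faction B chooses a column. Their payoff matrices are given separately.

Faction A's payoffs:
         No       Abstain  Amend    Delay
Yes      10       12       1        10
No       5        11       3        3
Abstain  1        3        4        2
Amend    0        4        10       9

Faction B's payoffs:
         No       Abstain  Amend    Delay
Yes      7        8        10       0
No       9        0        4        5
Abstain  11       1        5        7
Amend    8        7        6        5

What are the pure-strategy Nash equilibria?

Faction A against No: payoffs 10, 5, 1, 0 → best response Yes.
Faction A against Abstain: payoffs 12, 11, 3, 4 → best response Yes.
Faction A against Amend: payoffs 1, 3, 4, 10 → best response Amend.
Faction A against Delay: payoffs 10, 3, 2, 9 → best response Yes.
Faction B against Yes: payoffs 7, 8, 10, 0 → best response Amend.
Faction B against No: payoffs 9, 0, 4, 5 → best response No.
Faction B against Abstain: payoffs 11, 1, 5, 7 → best response No.
Faction B against Amend: payoffs 8, 7, 6, 5 → best response No.
No profile is a mutual best response for all players.

There is no pure-strategy Nash equilibrium.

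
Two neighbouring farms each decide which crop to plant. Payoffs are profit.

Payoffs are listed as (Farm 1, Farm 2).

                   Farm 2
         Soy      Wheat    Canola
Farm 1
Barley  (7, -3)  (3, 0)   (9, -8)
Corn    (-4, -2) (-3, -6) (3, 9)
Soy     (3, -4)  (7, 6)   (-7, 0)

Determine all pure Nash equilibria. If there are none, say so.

Pure NE: (Soy, Wheat)

Farm 1 against Soy: payoffs 7, -4, 3 → best response Barley.
Farm 1 against Wheat: payoffs 3, -3, 7 → best response Soy.
Farm 1 against Canola: payoffs 9, 3, -7 → best response Barley.
Farm 2 against Barley: payoffs -3, 0, -8 → best response Wheat.
Farm 2 against Corn: payoffs -2, -6, 9 → best response Canola.
Farm 2 against Soy: payoffs -4, 6, 0 → best response Wheat.
Mutual best responses: (Soy, Wheat).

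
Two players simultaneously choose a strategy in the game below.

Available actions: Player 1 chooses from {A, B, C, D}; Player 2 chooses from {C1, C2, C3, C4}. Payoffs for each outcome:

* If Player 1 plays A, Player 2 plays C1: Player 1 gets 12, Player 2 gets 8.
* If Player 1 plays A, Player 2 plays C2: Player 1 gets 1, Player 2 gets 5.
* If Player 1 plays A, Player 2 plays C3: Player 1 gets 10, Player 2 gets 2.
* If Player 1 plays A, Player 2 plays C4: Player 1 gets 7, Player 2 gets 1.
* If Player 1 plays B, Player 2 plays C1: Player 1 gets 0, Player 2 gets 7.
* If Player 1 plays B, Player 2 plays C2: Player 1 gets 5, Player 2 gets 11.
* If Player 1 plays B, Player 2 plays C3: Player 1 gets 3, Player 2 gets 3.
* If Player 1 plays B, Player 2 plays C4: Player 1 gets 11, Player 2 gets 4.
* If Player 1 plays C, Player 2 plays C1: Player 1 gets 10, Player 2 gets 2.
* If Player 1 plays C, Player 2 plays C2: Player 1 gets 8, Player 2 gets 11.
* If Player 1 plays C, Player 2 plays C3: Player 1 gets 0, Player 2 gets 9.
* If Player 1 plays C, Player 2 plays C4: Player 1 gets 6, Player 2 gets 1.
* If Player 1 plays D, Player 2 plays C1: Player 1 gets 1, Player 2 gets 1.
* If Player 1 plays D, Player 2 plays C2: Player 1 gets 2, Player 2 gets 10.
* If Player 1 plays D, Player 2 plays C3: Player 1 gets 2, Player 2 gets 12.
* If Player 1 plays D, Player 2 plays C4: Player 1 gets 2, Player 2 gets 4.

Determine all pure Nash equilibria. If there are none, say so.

(A, C1): Player 1 gets 12, best alternative 10; Player 2 gets 8, best alternative 5. No profitable deviation — NE.
(A, C2): Player 1 can switch to B (1 → 5). Not NE.
(A, C3): Player 2 can switch to C1 (2 → 8). Not NE.
(A, C4): Player 1 can switch to B (7 → 11). Not NE.
(B, C1): Player 1 can switch to A (0 → 12). Not NE.
(B, C2): Player 1 can switch to C (5 → 8). Not NE.
(B, C3): Player 1 can switch to A (3 → 10). Not NE.
(B, C4): Player 2 can switch to C1 (4 → 7). Not NE.
(C, C1): Player 1 can switch to A (10 → 12). Not NE.
(C, C2): Player 1 gets 8, best alternative 5; Player 2 gets 11, best alternative 9. No profitable deviation — NE.
(C, C3): Player 1 can switch to A (0 → 10). Not NE.
(C, C4): Player 1 can switch to A (6 → 7). Not NE.
(D, C1): Player 1 can switch to A (1 → 12). Not NE.
(D, C2): Player 1 can switch to B (2 → 5). Not NE.
(The remaining 2 profiles each have a profitable deviation by the same check.)

The pure Nash equilibria are (A, C1) and (C, C2).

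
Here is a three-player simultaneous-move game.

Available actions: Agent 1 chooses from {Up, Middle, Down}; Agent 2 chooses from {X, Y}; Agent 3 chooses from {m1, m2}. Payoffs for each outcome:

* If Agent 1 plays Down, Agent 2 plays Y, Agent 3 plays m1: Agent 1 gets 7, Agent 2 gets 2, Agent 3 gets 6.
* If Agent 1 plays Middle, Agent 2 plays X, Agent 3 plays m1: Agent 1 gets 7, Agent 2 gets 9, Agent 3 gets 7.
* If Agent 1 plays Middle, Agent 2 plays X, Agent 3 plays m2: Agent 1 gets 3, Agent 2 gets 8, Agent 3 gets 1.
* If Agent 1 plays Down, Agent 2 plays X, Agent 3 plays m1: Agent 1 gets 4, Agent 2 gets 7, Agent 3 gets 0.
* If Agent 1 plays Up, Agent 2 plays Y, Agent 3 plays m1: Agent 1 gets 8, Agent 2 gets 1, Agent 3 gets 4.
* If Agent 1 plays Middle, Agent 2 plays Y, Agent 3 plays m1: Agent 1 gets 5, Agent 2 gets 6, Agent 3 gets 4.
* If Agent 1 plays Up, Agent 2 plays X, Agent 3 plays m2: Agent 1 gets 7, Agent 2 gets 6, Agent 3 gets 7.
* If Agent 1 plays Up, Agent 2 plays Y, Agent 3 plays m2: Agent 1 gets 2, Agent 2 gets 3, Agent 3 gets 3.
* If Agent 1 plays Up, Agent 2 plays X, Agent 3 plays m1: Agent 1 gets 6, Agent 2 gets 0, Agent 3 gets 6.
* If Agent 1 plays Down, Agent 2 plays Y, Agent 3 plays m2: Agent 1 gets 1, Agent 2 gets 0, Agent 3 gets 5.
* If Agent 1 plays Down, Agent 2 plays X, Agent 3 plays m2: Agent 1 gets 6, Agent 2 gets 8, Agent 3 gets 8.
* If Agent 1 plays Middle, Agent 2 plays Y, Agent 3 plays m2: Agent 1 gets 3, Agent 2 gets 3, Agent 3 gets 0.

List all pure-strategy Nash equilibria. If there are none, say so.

Agent 1 against (X, m1): payoffs 6, 7, 4 → best response Middle.
Agent 1 against (X, m2): payoffs 7, 3, 6 → best response Up.
Agent 1 against (Y, m1): payoffs 8, 5, 7 → best response Up.
Agent 1 against (Y, m2): payoffs 2, 3, 1 → best response Middle.
Agent 2 against (Up, m1): payoffs 0, 1 → best response Y.
Agent 2 against (Up, m2): payoffs 6, 3 → best response X.
Agent 2 against (Middle, m1): payoffs 9, 6 → best response X.
Agent 2 against (Middle, m2): payoffs 8, 3 → best response X.
Agent 2 against (Down, m1): payoffs 7, 2 → best response X.
Agent 2 against (Down, m2): payoffs 8, 0 → best response X.
Agent 3 against (Up, X): payoffs 6, 7 → best response m2.
Agent 3 against (Up, Y): payoffs 4, 3 → best response m1.
Agent 3 against (Middle, X): payoffs 7, 1 → best response m1.
Agent 3 against (Middle, Y): payoffs 4, 0 → best response m1.
Agent 3 against (Down, X): payoffs 0, 8 → best response m2.
Agent 3 against (Down, Y): payoffs 6, 5 → best response m1.
Mutual best responses: (Up, X, m2); (Up, Y, m1); (Middle, X, m1).

(Up, X, m2) and (Up, Y, m1) and (Middle, X, m1)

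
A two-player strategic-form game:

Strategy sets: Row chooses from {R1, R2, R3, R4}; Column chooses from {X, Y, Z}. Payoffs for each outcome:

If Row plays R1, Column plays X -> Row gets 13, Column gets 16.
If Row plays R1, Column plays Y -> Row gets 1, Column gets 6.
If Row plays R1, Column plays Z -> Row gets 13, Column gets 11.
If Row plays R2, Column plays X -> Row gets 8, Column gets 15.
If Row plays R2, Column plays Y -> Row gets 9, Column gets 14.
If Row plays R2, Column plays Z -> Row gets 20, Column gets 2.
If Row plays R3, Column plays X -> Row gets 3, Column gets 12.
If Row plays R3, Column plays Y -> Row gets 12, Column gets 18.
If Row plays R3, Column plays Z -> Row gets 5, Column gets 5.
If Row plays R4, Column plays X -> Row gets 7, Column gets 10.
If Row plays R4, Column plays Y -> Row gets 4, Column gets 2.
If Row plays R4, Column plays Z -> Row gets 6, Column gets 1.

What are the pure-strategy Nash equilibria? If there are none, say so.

Row against X: payoffs 13, 8, 3, 7 → best response R1.
Row against Y: payoffs 1, 9, 12, 4 → best response R3.
Row against Z: payoffs 13, 20, 5, 6 → best response R2.
Column against R1: payoffs 16, 6, 11 → best response X.
Column against R2: payoffs 15, 14, 2 → best response X.
Column against R3: payoffs 12, 18, 5 → best response Y.
Column against R4: payoffs 10, 2, 1 → best response X.
Mutual best responses: (R1, X); (R3, Y).

The pure Nash equilibria are (R1, X), (R3, Y).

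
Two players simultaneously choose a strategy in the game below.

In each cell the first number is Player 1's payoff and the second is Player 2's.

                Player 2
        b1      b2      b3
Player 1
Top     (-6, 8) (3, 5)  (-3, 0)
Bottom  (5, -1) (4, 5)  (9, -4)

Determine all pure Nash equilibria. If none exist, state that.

Pure NE: (Bottom, b2)

For each player, find the best response to each opponent profile; mutual best responses are the pure NE.
Player 1 against b1: payoffs -6, 5 → best response Bottom.
Player 1 against b2: payoffs 3, 4 → best response Bottom.
Player 1 against b3: payoffs -3, 9 → best response Bottom.
Player 2 against Top: payoffs 8, 5, 0 → best response b1.
Player 2 against Bottom: payoffs -1, 5, -4 → best response b2.
Mutual best responses: (Bottom, b2).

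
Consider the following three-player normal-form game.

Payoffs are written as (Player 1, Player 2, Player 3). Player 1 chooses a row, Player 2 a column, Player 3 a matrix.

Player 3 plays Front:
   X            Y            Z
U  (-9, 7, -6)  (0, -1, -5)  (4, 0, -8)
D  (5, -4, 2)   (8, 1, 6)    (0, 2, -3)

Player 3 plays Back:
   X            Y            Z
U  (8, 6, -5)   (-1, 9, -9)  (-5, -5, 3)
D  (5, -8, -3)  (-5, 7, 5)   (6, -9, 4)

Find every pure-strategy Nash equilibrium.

No pure-strategy Nash equilibrium.

Player 1 against (X, Front): payoffs -9, 5 → best response D.
Player 1 against (X, Back): payoffs 8, 5 → best response U.
Player 1 against (Y, Front): payoffs 0, 8 → best response D.
Player 1 against (Y, Back): payoffs -1, -5 → best response U.
Player 1 against (Z, Front): payoffs 4, 0 → best response U.
Player 1 against (Z, Back): payoffs -5, 6 → best response D.
Player 2 against (U, Front): payoffs 7, -1, 0 → best response X.
Player 2 against (U, Back): payoffs 6, 9, -5 → best response Y.
Player 2 against (D, Front): payoffs -4, 1, 2 → best response Z.
Player 2 against (D, Back): payoffs -8, 7, -9 → best response Y.
Player 3 against (U, X): payoffs -6, -5 → best response Back.
Player 3 against (U, Y): payoffs -5, -9 → best response Front.
Player 3 against (U, Z): payoffs -8, 3 → best response Back.
Player 3 against (D, X): payoffs 2, -3 → best response Front.
Player 3 against (D, Y): payoffs 6, 5 → best response Front.
Player 3 against (D, Z): payoffs -3, 4 → best response Back.
No profile is a mutual best response for all players.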